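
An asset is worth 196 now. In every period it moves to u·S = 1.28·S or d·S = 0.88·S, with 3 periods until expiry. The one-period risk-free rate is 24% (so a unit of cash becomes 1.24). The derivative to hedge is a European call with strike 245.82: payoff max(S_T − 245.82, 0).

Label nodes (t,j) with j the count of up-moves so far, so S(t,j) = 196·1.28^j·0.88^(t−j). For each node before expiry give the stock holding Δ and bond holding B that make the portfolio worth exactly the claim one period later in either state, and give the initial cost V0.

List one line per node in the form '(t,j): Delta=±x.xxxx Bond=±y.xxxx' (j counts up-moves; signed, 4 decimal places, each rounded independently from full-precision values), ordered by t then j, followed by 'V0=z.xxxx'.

(0,0): Delta=0.9180 Bond=-112.0701
(1,0): Delta=0.3868 Bond=-47.3511
(1,1): Delta=0.9586 Bond=-149.1465
(2,0): Delta=0.0000 Bond=0.0000
(2,1): Delta=0.4164 Bond=-65.2393
(2,2): Delta=1.0000 Bond=-198.2419
V0=67.8593

The replicating-portfolio and risk-neutral prices coincide; use p* = (1.24−0.88)/(1.28−0.88) = 0.9000 for the latter.
Terminal values V(3,·): V(3,0)=0.0000, V(3,1)=0.0000, V(3,2)=36.7712, V(3,3)=165.2218
(2,0): S=151.7824. Δ = (V_up−V_dn)/(S_up−S_dn) = (0.0000−0.0000)/(194.2815−133.5685) = 0.0000. V = [p*·0.0000 + (1−p*)·0.0000]/1.24 = 0.0000. B = V − Δ·S = 0.0000.
(2,1): S=220.7744. Δ = (V_up−V_dn)/(S_up−S_dn) = (36.7712−0.0000)/(282.5912−194.2815) = 0.4164. V = [p*·36.7712 + (1−p*)·0.0000]/1.24 = 26.6888. B = V − Δ·S = -65.2393.
(2,2): S=321.1264. Δ = (V_up−V_dn)/(S_up−S_dn) = (165.2218−36.7712)/(411.0418−282.5912) = 1.0000. V = [p*·165.2218 + (1−p*)·36.7712]/1.24 = 122.8845. B = V − Δ·S = -198.2419.
(1,0): S=172.4800. Δ = (V_up−V_dn)/(S_up−S_dn) = (26.6888−0.0000)/(220.7744−151.7824) = 0.3868. V = [p*·26.6888 + (1−p*)·0.0000]/1.24 = 19.3709. B = V − Δ·S = -47.3511.
(1,1): S=250.8800. Δ = (V_up−V_dn)/(S_up−S_dn) = (122.8845−26.6888)/(321.1264−220.7744) = 0.9586. V = [p*·122.8845 + (1−p*)·26.6888]/1.24 = 91.3427. B = V − Δ·S = -149.1465.
(0,0): S=196.0000. Δ = (V_up−V_dn)/(S_up−S_dn) = (91.3427−19.3709)/(250.8800−172.4800) = 0.9180. V = [p*·91.3427 + (1−p*)·19.3709]/1.24 = 67.8593. B = V − Δ·S = -112.0701.
Each (Δ,B) replicates both successor values, so the strategy is self-financing and V0 is arbitrage-free.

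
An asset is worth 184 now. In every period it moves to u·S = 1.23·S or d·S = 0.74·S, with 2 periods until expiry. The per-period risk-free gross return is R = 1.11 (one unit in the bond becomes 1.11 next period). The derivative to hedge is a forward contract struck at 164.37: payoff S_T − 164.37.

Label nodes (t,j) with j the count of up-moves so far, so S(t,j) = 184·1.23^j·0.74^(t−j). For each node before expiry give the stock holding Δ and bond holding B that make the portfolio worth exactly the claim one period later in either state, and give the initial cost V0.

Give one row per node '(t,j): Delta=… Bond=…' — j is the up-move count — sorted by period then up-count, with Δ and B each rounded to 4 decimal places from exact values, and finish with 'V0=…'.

(0,0): Delta=1.0000 Bond=-133.4064
(1,0): Delta=1.0000 Bond=-148.0811
(1,1): Delta=1.0000 Bond=-148.0811
V0=50.5936

Risk-neutral probability p* = (R−d)/(u−d) = (1.11−0.74)/(1.23−0.74) = 0.7551.
Payoff layer (t=2): V(2,0)=-63.6116, V(2,1)=3.1068, V(2,2)=114.0036
Node (1,0) S=136.1600: V=(p*·3.1068+(1−p*)·-63.6116)/1.11=-11.9211; Δ=(3.1068−-63.6116)/(167.4768−100.7584)=1.0000; B=V−Δ·S=-148.0811
Node (1,1) S=226.3200: V=(p*·114.0036+(1−p*)·3.1068)/1.11=78.2389; Δ=(114.0036−3.1068)/(278.3736−167.4768)=1.0000; B=V−Δ·S=-148.0811
Node (0,0) S=184.0000: V=(p*·78.2389+(1−p*)·-11.9211)/1.11=50.5936; Δ=(78.2389−-11.9211)/(226.3200−136.1600)=1.0000; B=V−Δ·S=-133.4064
Self-financing check: at every node Δ·S+B equals the discounted successor values.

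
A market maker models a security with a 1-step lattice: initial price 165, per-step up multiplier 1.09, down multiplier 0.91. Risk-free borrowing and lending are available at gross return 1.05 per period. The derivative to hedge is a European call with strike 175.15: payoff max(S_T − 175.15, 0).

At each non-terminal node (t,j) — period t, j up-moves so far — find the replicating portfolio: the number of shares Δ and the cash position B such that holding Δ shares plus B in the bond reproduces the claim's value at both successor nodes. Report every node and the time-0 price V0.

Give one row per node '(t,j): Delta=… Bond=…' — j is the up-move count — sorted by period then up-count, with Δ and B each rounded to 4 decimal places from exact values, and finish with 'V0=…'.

(0,0): Delta=0.1582 Bond=-22.6296
V0=3.4815

Since d<R<u, set p* = (R−d)/(u−d) = 0.7778; price each node as the discounted p*-expectation of its children.
Terminal payoffs: V(1,0)=0.0000, V(1,1)=4.7000
(0,0): S=165.0000. Δ = (V_up−V_dn)/(S_up−S_dn) = (4.7000−0.0000)/(179.8500−150.1500) = 0.1582. V = [p*·4.7000 + (1−p*)·0.0000]/1.05 = 3.4815. B = V − Δ·S = -22.6296.
Each (Δ,B) replicates both successor values, so the strategy is self-financing and V0 is arbitrage-free.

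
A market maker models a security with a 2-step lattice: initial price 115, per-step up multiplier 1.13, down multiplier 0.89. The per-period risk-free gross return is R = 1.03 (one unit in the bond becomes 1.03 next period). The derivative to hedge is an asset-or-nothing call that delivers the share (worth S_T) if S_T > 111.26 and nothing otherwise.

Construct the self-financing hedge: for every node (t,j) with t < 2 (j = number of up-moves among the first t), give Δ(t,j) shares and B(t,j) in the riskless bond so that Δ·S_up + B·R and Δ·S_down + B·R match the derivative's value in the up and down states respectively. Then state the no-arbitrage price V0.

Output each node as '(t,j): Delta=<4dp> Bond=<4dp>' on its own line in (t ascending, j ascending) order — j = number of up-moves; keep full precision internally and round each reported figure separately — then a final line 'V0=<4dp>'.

(0,0): Delta=2.3351 Bond=-168.4455
(1,0): Delta=4.7083 Bond=-416.3972
(1,1): Delta=1.0000 Bond=0.0000
V0=100.0933

Risk-neutral probability p* = (R−d)/(u−d) = (1.03−0.89)/(1.13−0.89) = 0.5833.
Terminal values V(2,·): V(2,0)=0.0000, V(2,1)=115.6555, V(2,2)=146.8435
Node (1,0) S=102.3500: V=(p*·115.6555+(1−p*)·0.0000)/1.03=65.5007; Δ=(115.6555−0.0000)/(115.6555−91.0915)=4.7083; B=V−Δ·S=-416.3972
Node (1,1) S=129.9500: V=(p*·146.8435+(1−p*)·115.6555)/1.03=129.9500; Δ=(146.8435−115.6555)/(146.8435−115.6555)=1.0000; B=V−Δ·S=0.0000
Node (0,0) S=115.0000: V=(p*·129.9500+(1−p*)·65.5007)/1.03=100.0933; Δ=(129.9500−65.5007)/(129.9500−102.3500)=2.3351; B=V−Δ·S=-168.4455
The time-0 hedge costs 100.0933, which is the no-arbitrage price.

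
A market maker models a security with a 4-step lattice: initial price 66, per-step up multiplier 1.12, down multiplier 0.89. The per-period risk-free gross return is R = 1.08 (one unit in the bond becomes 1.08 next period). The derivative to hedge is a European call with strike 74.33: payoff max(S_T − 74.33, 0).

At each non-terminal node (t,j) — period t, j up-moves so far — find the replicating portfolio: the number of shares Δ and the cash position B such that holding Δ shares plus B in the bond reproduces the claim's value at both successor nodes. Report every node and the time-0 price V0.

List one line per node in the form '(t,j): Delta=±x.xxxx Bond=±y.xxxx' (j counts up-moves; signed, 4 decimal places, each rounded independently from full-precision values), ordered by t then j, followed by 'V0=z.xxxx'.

Since d<R<u, set p* = (R−d)/(u−d) = 0.8261; price each node as the discounted p*-expectation of its children.
At expiry t=4: V(4,0)=0.0000, V(4,1)=0.0000, V(4,2)=0.0000, V(4,3)=8.1955, V(4,4)=29.5223
(3,0): S=46.5280. Δ = (V_up−V_dn)/(S_up−S_dn) = (0.0000−0.0000)/(52.1113−41.4099) = 0.0000. V = [p*·0.0000 + (1−p*)·0.0000]/1.08 = 0.0000. B = V − Δ·S = 0.0000.
(3,1): S=58.5520. Δ = (V_up−V_dn)/(S_up−S_dn) = (0.0000−0.0000)/(65.5783−52.1113) = 0.0000. V = [p*·0.0000 + (1−p*)·0.0000]/1.08 = 0.0000. B = V − Δ·S = 0.0000.
(3,2): S=73.6835. Δ = (V_up−V_dn)/(S_up−S_dn) = (8.1955−0.0000)/(82.5255−65.5783) = 0.4836. V = [p*·8.1955 + (1−p*)·0.0000]/1.08 = 6.2687. B = V − Δ·S = -29.3638.
(3,3): S=92.7252. Δ = (V_up−V_dn)/(S_up−S_dn) = (29.5223−8.1955)/(103.8523−82.5255) = 1.0000. V = [p*·29.5223 + (1−p*)·8.1955]/1.08 = 23.9012. B = V − Δ·S = -68.8241.
(2,0): S=52.2786. Δ = (V_up−V_dn)/(S_up−S_dn) = (0.0000−0.0000)/(58.5520−46.5280) = 0.0000. V = [p*·0.0000 + (1−p*)·0.0000]/1.08 = 0.0000. B = V − Δ·S = 0.0000.
(2,1): S=65.7888. Δ = (V_up−V_dn)/(S_up−S_dn) = (6.2687−0.0000)/(73.6835−58.5520) = 0.4143. V = [p*·6.2687 + (1−p*)·0.0000]/1.08 = 4.7949. B = V − Δ·S = -22.4602.
(2,2): S=82.7904. Δ = (V_up−V_dn)/(S_up−S_dn) = (23.9012−6.2687)/(92.7252−73.6835) = 0.9260. V = [p*·23.9012 + (1−p*)·6.2687]/1.08 = 19.2913. B = V − Δ·S = -57.3717.
(1,0): S=58.7400. Δ = (V_up−V_dn)/(S_up−S_dn) = (4.7949−0.0000)/(65.7888−52.2786) = 0.3549. V = [p*·4.7949 + (1−p*)·0.0000]/1.08 = 3.6676. B = V − Δ·S = -17.1797.
(1,1): S=73.9200. Δ = (V_up−V_dn)/(S_up−S_dn) = (19.2913−4.7949)/(82.7904−65.7888) = 0.8527. V = [p*·19.2913 + (1−p*)·4.7949]/1.08 = 15.5280. B = V − Δ·S = -47.5001.
(0,0): S=66.0000. Δ = (V_up−V_dn)/(S_up−S_dn) = (15.5280−3.6676)/(73.9200−58.7400) = 0.7813. V = [p*·15.5280 + (1−p*)·3.6676]/1.08 = 12.4679. B = V − Δ·S = -39.0991.
Root portfolio cost Δ·66+B reproduces V0=12.4679.

(0,0): Delta=0.7813 Bond=-39.0991
(1,0): Delta=0.3549 Bond=-17.1797
(1,1): Delta=0.8527 Bond=-47.5001
(2,0): Delta=0.0000 Bond=0.0000
(2,1): Delta=0.4143 Bond=-22.4602
(2,2): Delta=0.9260 Bond=-57.3717
(3,0): Delta=0.0000 Bond=0.0000
(3,1): Delta=0.0000 Bond=0.0000
(3,2): Delta=0.4836 Bond=-29.3638
(3,3): Delta=1.0000 Bond=-68.8241
V0=12.4679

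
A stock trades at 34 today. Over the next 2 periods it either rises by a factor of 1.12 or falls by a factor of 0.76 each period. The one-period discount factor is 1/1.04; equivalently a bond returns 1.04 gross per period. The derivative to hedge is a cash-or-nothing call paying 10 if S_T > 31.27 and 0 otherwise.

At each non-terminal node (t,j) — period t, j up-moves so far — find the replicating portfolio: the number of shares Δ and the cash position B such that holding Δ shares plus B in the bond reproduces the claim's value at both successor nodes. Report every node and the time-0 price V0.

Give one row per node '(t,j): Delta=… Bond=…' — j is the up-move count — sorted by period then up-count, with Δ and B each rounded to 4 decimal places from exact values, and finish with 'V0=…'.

Since d<R<u, set p* = (R−d)/(u−d) = 0.7778; price each node as the discounted p*-expectation of its children.
At expiry t=2: V(2,0)=0.0000, V(2,1)=0.0000, V(2,2)=10.0000
  t=1,j=0: stock 25.8400 → up 28.9408 (V=0.0000), down 19.6384 (V=0.0000). Price 0.0000; hedge Δ=0.0000, bond B=0.0000.
  t=1,j=1: stock 38.0800 → up 42.6496 (V=10.0000), down 28.9408 (V=0.0000). Price 7.4786; hedge Δ=0.7295, bond B=-20.2991.
  t=0,j=0: stock 34.0000 → up 38.0800 (V=7.4786), down 25.8400 (V=0.0000). Price 5.5930; hedge Δ=0.6110, bond B=-15.1810.
The time-0 hedge costs 5.5930, which is the no-arbitrage price.

(0,0): Delta=0.6110 Bond=-15.1810
(1,0): Delta=0.0000 Bond=0.0000
(1,1): Delta=0.7295 Bond=-20.2991
V0=5.5930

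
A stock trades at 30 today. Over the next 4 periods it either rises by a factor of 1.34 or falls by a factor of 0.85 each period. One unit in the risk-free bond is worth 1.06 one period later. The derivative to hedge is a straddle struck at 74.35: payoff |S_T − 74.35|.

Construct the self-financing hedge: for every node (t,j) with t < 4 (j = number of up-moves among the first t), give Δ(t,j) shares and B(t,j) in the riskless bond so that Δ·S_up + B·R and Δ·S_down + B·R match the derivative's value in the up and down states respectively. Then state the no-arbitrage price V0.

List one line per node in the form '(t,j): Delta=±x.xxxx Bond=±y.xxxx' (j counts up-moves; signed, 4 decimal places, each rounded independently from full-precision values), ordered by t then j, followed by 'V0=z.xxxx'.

(0,0): Delta=-0.7988 Bond=54.0519
(1,0): Delta=-1.0000 Bond=62.4257
(1,1): Delta=-0.6286 Bond=50.4541
(2,0): Delta=-1.0000 Bond=66.1712
(2,1): Delta=-1.0000 Bond=66.1712
(2,2): Delta=-0.3145 Bond=36.5615
(3,0): Delta=-1.0000 Bond=70.1415
(3,1): Delta=-1.0000 Bond=70.1415
(3,2): Delta=-1.0000 Bond=70.1415
(3,3): Delta=0.2652 Bond=-3.0933
V0=30.0880

The replicating-portfolio and risk-neutral prices coincide; use p* = (1.06−0.85)/(1.34−0.85) = 0.4286 for the latter.
At expiry t=4: V(4,0)=58.6898, V(4,1)=49.6622, V(4,2)=35.4304, V(4,3)=12.9943, V(4,4)=22.3754
Node (3,0) S=18.4237: V=(p*·49.6622+(1−p*)·58.6898)/1.06=51.7178; Δ=(49.6622−58.6898)/(24.6878−15.6602)=-1.0000; B=V−Δ·S=70.1415
Node (3,1) S=29.0445: V=(p*·35.4304+(1−p*)·49.6622)/1.06=41.0970; Δ=(35.4304−49.6622)/(38.9196−24.6878)=-1.0000; B=V−Δ·S=70.1415
Node (3,2) S=45.7878: V=(p*·12.9943+(1−p*)·35.4304)/1.06=24.3537; Δ=(12.9943−35.4304)/(61.3557−38.9196)=-1.0000; B=V−Δ·S=70.1415
Node (3,3) S=72.1831: V=(p*·22.3754+(1−p*)·12.9943)/1.06=16.0517; Δ=(22.3754−12.9943)/(96.7254−61.3557)=0.2652; B=V−Δ·S=-3.0933
Node (2,0) S=21.6750: V=(p*·41.0970+(1−p*)·51.7178)/1.06=44.4962; Δ=(41.0970−51.7178)/(29.0445−18.4237)=-1.0000; B=V−Δ·S=66.1712
Node (2,1) S=34.1700: V=(p*·24.3537+(1−p*)·41.0970)/1.06=32.0012; Δ=(24.3537−41.0970)/(45.7878−29.0445)=-1.0000; B=V−Δ·S=66.1712
Node (2,2) S=53.8680: V=(p*·16.0517+(1−p*)·24.3537)/1.06=19.6186; Δ=(16.0517−24.3537)/(72.1831−45.7878)=-0.3145; B=V−Δ·S=36.5615
Node (1,0) S=25.5000: V=(p*·32.0012+(1−p*)·44.4962)/1.06=36.9257; Δ=(32.0012−44.4962)/(34.1700−21.6750)=-1.0000; B=V−Δ·S=62.4257
Node (1,1) S=40.2000: V=(p*·19.6186+(1−p*)·32.0012)/1.06=25.1834; Δ=(19.6186−32.0012)/(53.8680−34.1700)=-0.6286; B=V−Δ·S=50.4541
Node (0,0) S=30.0000: V=(p*·25.1834+(1−p*)·36.9257)/1.06=30.0880; Δ=(25.1834−36.9257)/(40.2000−25.5000)=-0.7988; B=V−Δ·S=54.0519
The time-0 hedge costs 30.0880, which is the no-arbitrage price.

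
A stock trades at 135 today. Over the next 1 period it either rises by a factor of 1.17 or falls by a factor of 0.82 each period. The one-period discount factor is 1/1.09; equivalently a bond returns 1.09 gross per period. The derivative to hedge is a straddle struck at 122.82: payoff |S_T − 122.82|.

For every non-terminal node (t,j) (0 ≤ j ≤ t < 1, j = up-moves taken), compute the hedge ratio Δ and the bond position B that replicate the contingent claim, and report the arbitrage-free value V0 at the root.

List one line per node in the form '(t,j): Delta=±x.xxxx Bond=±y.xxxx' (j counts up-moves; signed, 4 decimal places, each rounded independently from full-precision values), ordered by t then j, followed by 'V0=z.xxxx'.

Risk-neutral probability p* = (R−d)/(u−d) = (1.09−0.82)/(1.17−0.82) = 0.7714.
Terminal payoffs: V(1,0)=12.1200, V(1,1)=35.1300
Node (0,0) S=135.0000: V=(p*·35.1300+(1−p*)·12.1200)/1.09=27.4042; Δ=(35.1300−12.1200)/(157.9500−110.7000)=0.4870; B=V−Δ·S=-38.3387
The time-0 hedge costs 27.4042, which is the no-arbitrage price.

(0,0): Delta=0.4870 Bond=-38.3387
V0=27.4042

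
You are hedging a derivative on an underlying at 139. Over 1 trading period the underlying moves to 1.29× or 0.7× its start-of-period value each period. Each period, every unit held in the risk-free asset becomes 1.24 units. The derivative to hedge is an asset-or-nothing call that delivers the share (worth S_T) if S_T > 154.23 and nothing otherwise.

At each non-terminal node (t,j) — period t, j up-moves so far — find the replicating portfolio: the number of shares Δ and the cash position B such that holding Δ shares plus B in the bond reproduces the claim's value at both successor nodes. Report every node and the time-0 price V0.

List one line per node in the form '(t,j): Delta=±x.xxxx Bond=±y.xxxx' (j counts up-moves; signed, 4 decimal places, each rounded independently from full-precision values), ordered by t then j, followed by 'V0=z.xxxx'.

Risk-neutral probability p* = (R−d)/(u−d) = (1.24−0.7)/(1.29−0.7) = 0.9153.
Terminal payoffs: V(1,0)=0.0000, V(1,1)=179.3100
  t=0,j=0: stock 139.0000 → up 179.3100 (V=179.3100), down 97.3000 (V=0.0000). Price 132.3502; hedge Δ=2.1864, bond B=-171.5651.
Self-financing check: at every node Δ·S+B equals the discounted successor values.

(0,0): Delta=2.1864 Bond=-171.5651
V0=132.3502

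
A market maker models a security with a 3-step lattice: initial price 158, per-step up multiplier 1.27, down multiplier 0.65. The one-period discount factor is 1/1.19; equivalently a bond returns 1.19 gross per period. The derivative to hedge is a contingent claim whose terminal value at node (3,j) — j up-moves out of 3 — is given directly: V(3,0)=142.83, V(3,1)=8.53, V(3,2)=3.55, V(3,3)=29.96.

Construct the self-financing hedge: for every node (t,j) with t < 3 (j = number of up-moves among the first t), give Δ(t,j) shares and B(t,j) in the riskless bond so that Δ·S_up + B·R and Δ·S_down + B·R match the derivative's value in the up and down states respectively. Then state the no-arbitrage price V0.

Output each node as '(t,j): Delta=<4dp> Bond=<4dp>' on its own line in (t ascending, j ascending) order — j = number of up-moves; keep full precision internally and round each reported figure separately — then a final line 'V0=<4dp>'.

Since d<R<u, set p* = (R−d)/(u−d) = 0.8710; price each node as the discounted p*-expectation of its children.
At expiry t=3: V(3,0)=142.8300, V(3,1)=8.5300, V(3,2)=3.5500, V(3,3)=29.9600
  t=2,j=0: stock 66.7550 → up 84.7789 (V=8.5300), down 43.3908 (V=142.8300). Price 21.7303; hedge Δ=-3.2449, bond B=238.3432.
  t=2,j=1: stock 130.4290 → up 165.6448 (V=3.5500), down 84.7789 (V=8.5300). Price 3.5232; hedge Δ=-0.0616, bond B=11.5554.
  t=2,j=2: stock 254.8382 → up 323.6445 (V=29.9600), down 165.6448 (V=3.5500). Price 22.3128; hedge Δ=0.1672, bond B=-20.2840.
  t=1,j=0: stock 102.7000 → up 130.4290 (V=3.5232), down 66.7550 (V=21.7303). Price 4.9349; hedge Δ=-0.2859, bond B=34.3012.
  t=1,j=1: stock 200.6600 → up 254.8382 (V=22.3128), down 130.4290 (V=3.5232). Price 16.7129; hedge Δ=0.1510, bond B=-13.5930.
  t=0,j=0: stock 158.0000 → up 200.6600 (V=16.7129), down 102.7000 (V=4.9349). Price 12.7674; hedge Δ=0.1202, bond B=-6.2295.
Root portfolio cost Δ·158+B reproduces V0=12.7674.

(0,0): Delta=0.1202 Bond=-6.2295
(1,0): Delta=-0.2859 Bond=34.3012
(1,1): Delta=0.1510 Bond=-13.5930
(2,0): Delta=-3.2449 Bond=238.3432
(2,1): Delta=-0.0616 Bond=11.5554
(2,2): Delta=0.1672 Bond=-20.2840
V0=12.7674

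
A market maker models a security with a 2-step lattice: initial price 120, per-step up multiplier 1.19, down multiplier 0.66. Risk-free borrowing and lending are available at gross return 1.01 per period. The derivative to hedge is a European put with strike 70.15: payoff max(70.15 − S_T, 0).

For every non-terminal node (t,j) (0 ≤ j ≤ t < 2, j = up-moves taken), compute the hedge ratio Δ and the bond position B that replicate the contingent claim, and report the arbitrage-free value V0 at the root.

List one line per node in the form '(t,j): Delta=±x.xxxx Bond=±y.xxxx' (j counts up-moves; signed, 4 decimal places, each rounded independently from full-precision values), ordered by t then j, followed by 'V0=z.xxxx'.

(0,0): Delta=-0.0945 Bond=13.3642
(1,0): Delta=-0.4259 Bond=39.7437
(1,1): Delta=0.0000 Bond=0.0000
V0=2.0215

No-arbitrage ⇒ martingale measure with p* = (R−d)/(u−d) = 0.6604.
Terminal payoffs: V(2,0)=17.8780, V(2,1)=0.0000, V(2,2)=0.0000
Node (1,0) S=79.2000: V=(p*·0.0000+(1−p*)·17.8780)/1.01=6.0117; Δ=(0.0000−17.8780)/(94.2480−52.2720)=-0.4259; B=V−Δ·S=39.7437
Node (1,1) S=142.8000: V=(p*·0.0000+(1−p*)·0.0000)/1.01=0.0000; Δ=(0.0000−0.0000)/(169.9320−94.2480)=0.0000; B=V−Δ·S=0.0000
Node (0,0) S=120.0000: V=(p*·0.0000+(1−p*)·6.0117)/1.01=2.0215; Δ=(0.0000−6.0117)/(142.8000−79.2000)=-0.0945; B=V−Δ·S=13.3642
Self-financing check: at every node Δ·S+B equals the discounted successor values.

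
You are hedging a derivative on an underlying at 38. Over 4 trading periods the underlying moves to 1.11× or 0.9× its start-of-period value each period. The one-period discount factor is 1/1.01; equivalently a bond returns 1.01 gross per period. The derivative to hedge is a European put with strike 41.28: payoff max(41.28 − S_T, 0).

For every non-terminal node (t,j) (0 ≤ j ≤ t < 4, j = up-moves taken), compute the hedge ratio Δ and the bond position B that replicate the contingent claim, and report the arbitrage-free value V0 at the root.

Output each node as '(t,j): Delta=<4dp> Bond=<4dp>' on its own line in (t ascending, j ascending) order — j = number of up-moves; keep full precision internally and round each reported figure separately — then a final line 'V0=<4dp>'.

Risk-neutral probability p* = (R−d)/(u−d) = (1.01−0.9)/(1.11−0.9) = 0.5238.
Terminal payoffs: V(4,0)=16.3482, V(4,1)=10.5308, V(4,2)=3.3560, V(4,3)=0.0000, V(4,4)=0.0000
(3,0): S=27.7020. Δ = (V_up−V_dn)/(S_up−S_dn) = (10.5308−16.3482)/(30.7492−24.9318) = -1.0000. V = [p*·10.5308 + (1−p*)·16.3482]/1.01 = 13.1693. B = V − Δ·S = 40.8713.
(3,1): S=34.1658. Δ = (V_up−V_dn)/(S_up−S_dn) = (3.3560−10.5308)/(37.9240−30.7492) = -1.0000. V = [p*·3.3560 + (1−p*)·10.5308]/1.01 = 6.7055. B = V − Δ·S = 40.8713.
(3,2): S=42.1378. Δ = (V_up−V_dn)/(S_up−S_dn) = (0.0000−3.3560)/(46.7730−37.9240) = -0.3793. V = [p*·0.0000 + (1−p*)·3.3560]/1.01 = 1.5823. B = V − Δ·S = 17.5630.
(3,3): S=51.9700. Δ = (V_up−V_dn)/(S_up−S_dn) = (0.0000−0.0000)/(57.6867−46.7730) = 0.0000. V = [p*·0.0000 + (1−p*)·0.0000]/1.01 = 0.0000. B = V − Δ·S = 0.0000.
(2,0): S=30.7800. Δ = (V_up−V_dn)/(S_up−S_dn) = (6.7055−13.1693)/(34.1658−27.7020) = -1.0000. V = [p*·6.7055 + (1−p*)·13.1693]/1.01 = 9.6866. B = V − Δ·S = 40.4666.
(2,1): S=37.9620. Δ = (V_up−V_dn)/(S_up−S_dn) = (1.5823−6.7055)/(42.1378−34.1658) = -0.6427. V = [p*·1.5823 + (1−p*)·6.7055]/1.01 = 3.9821. B = V − Δ·S = 28.3784.
(2,2): S=46.8198. Δ = (V_up−V_dn)/(S_up−S_dn) = (0.0000−1.5823)/(51.9700−42.1378) = -0.1609. V = [p*·0.0000 + (1−p*)·1.5823]/1.01 = 0.7460. B = V − Δ·S = 8.2805.
(1,0): S=34.2000. Δ = (V_up−V_dn)/(S_up−S_dn) = (3.9821−9.6866)/(37.9620−30.7800) = -0.7943. V = [p*·3.9821 + (1−p*)·9.6866]/1.01 = 6.6322. B = V − Δ·S = 33.7967.
(1,1): S=42.1800. Δ = (V_up−V_dn)/(S_up−S_dn) = (0.7460−3.9821)/(46.8198−37.9620) = -0.3653. V = [p*·0.7460 + (1−p*)·3.9821]/1.01 = 2.2643. B = V − Δ·S = 17.6742.
(0,0): S=38.0000. Δ = (V_up−V_dn)/(S_up−S_dn) = (2.2643−6.6322)/(42.1800−34.2000) = -0.5474. V = [p*·2.2643 + (1−p*)·6.6322]/1.01 = 4.3013. B = V − Δ·S = 25.1006.
Self-financing check: at every node Δ·S+B equals the discounted successor values.

(0,0): Delta=-0.5474 Bond=25.1006
(1,0): Delta=-0.7943 Bond=33.7967
(1,1): Delta=-0.3653 Bond=17.6742
(2,0): Delta=-1.0000 Bond=40.4666
(2,1): Delta=-0.6427 Bond=28.3784
(2,2): Delta=-0.1609 Bond=8.2805
(3,0): Delta=-1.0000 Bond=40.8713
(3,1): Delta=-1.0000 Bond=40.8713
(3,2): Delta=-0.3793 Bond=17.5630
(3,3): Delta=0.0000 Bond=0.0000
V0=4.3013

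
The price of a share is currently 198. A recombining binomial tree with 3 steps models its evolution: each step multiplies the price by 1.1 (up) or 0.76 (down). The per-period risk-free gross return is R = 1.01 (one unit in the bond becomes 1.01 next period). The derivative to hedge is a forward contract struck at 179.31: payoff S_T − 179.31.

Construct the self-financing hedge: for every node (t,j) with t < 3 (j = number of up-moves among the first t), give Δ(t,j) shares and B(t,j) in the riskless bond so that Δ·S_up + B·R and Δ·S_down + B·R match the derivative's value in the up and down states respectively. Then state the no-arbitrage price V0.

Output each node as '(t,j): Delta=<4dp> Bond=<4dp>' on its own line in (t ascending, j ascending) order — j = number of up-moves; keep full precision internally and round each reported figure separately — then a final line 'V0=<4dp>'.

(0,0): Delta=1.0000 Bond=-174.0365
(1,0): Delta=1.0000 Bond=-175.7769
(1,1): Delta=1.0000 Bond=-175.7769
(2,0): Delta=1.0000 Bond=-177.5347
(2,1): Delta=1.0000 Bond=-177.5347
(2,2): Delta=1.0000 Bond=-177.5347
V0=23.9635

The replicating-portfolio and risk-neutral prices coincide; use p* = (1.01−0.76)/(1.1−0.76) = 0.7353 for the latter.
At expiry t=3: V(3,0)=-92.3928, V(3,1)=-53.5087, V(3,2)=2.7708, V(3,3)=84.2280
  t=2,j=0: stock 114.3648 → up 125.8013 (V=-53.5087), down 86.9172 (V=-92.3928). Price -63.1699; hedge Δ=1.0000, bond B=-177.5347.
  t=2,j=1: stock 165.5280 → up 182.0808 (V=2.7708), down 125.8013 (V=-53.5087). Price -12.0067; hedge Δ=1.0000, bond B=-177.5347.
  t=2,j=2: stock 239.5800 → up 263.5380 (V=84.2280), down 182.0808 (V=2.7708). Price 62.0453; hedge Δ=1.0000, bond B=-177.5347.
  t=1,j=0: stock 150.4800 → up 165.5280 (V=-12.0067), down 114.3648 (V=-63.1699). Price -25.2969; hedge Δ=1.0000, bond B=-175.7769.
  t=1,j=1: stock 217.8000 → up 239.5800 (V=62.0453), down 165.5280 (V=-12.0067). Price 42.0231; hedge Δ=1.0000, bond B=-175.7769.
  t=0,j=0: stock 198.0000 → up 217.8000 (V=42.0231), down 150.4800 (V=-25.2969). Price 23.9635; hedge Δ=1.0000, bond B=-174.0365.
The time-0 hedge costs 23.9635, which is the no-arbitrage price.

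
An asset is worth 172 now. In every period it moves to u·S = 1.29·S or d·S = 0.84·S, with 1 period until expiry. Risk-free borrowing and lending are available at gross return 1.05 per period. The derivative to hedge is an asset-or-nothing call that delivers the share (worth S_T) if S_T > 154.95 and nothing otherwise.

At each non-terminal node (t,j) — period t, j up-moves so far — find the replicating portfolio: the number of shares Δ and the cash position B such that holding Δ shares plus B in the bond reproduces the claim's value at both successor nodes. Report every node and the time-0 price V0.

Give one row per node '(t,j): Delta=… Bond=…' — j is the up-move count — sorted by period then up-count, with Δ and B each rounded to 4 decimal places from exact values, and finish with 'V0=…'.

(0,0): Delta=2.8667 Bond=-394.4533
V0=98.6133

Since d<R<u, set p* = (R−d)/(u−d) = 0.4667; price each node as the discounted p*-expectation of its children.
At expiry t=1: V(1,0)=0.0000, V(1,1)=221.8800
Node (0,0) S=172.0000: V=(p*·221.8800+(1−p*)·0.0000)/1.05=98.6133; Δ=(221.8800−0.0000)/(221.8800−144.4800)=2.8667; B=V−Δ·S=-394.4533
Self-financing check: at every node Δ·S+B equals the discounted successor values.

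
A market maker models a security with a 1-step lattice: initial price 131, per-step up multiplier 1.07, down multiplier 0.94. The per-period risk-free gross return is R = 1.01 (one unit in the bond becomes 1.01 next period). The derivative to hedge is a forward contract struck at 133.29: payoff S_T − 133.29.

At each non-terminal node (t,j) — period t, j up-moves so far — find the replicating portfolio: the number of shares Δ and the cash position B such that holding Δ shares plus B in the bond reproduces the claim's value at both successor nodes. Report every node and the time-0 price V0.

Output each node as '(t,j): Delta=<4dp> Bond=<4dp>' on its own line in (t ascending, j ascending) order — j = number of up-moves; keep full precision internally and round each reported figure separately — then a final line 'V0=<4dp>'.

No-arbitrage ⇒ martingale measure with p* = (R−d)/(u−d) = 0.5385.
Terminal payoffs: V(1,0)=-10.1500, V(1,1)=6.8800
(0,0): S=131.0000. Δ = (V_up−V_dn)/(S_up−S_dn) = (6.8800−-10.1500)/(140.1700−123.1400) = 1.0000. V = [p*·6.8800 + (1−p*)·-10.1500]/1.01 = -0.9703. B = V − Δ·S = -131.9703.
The time-0 hedge costs -0.9703, which is the no-arbitrage price.

(0,0): Delta=1.0000 Bond=-131.9703
V0=-0.9703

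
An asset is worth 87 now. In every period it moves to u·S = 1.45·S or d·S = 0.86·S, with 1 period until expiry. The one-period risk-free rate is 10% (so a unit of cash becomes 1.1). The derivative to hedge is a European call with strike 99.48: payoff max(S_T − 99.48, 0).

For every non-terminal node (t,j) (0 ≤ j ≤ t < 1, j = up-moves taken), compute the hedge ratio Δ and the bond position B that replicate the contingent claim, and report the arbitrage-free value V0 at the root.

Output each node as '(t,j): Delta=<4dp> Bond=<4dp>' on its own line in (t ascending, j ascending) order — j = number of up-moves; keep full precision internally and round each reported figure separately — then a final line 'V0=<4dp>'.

The replicating-portfolio and risk-neutral prices coincide; use p* = (1.1−0.86)/(1.45−0.86) = 0.4068 for the latter.
At expiry t=1: V(1,0)=0.0000, V(1,1)=26.6700
  t=0,j=0: stock 87.0000 → up 126.1500 (V=26.6700), down 74.8200 (V=0.0000). Price 9.8626; hedge Δ=0.5196, bond B=-35.3408.
Self-financing check: at every node Δ·S+B equals the discounted successor values.

(0,0): Delta=0.5196 Bond=-35.3408
V0=9.8626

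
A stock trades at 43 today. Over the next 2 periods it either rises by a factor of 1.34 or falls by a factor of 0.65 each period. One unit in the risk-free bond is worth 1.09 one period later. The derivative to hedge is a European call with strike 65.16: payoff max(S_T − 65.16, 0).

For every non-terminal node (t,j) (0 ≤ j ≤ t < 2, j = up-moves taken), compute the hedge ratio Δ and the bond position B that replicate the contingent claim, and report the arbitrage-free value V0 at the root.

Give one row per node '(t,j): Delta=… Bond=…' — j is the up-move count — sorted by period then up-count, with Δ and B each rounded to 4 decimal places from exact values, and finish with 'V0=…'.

(0,0): Delta=0.2376 Bond=-6.0930
(1,0): Delta=0.0000 Bond=0.0000
(1,1): Delta=0.3031 Bond=-10.4149
V0=4.1245

Since d<R<u, set p* = (R−d)/(u−d) = 0.6377; price each node as the discounted p*-expectation of its children.
Terminal values V(2,·): V(2,0)=0.0000, V(2,1)=0.0000, V(2,2)=12.0508
  t=1,j=0: stock 27.9500 → up 37.4530 (V=0.0000), down 18.1675 (V=0.0000). Price 0.0000; hedge Δ=0.0000, bond B=0.0000.
  t=1,j=1: stock 57.6200 → up 77.2108 (V=12.0508), down 37.4530 (V=0.0000). Price 7.0501; hedge Δ=0.3031, bond B=-10.4149.
  t=0,j=0: stock 43.0000 → up 57.6200 (V=7.0501), down 27.9500 (V=0.0000). Price 4.1245; hedge Δ=0.2376, bond B=-6.0930.
Root portfolio cost Δ·43+B reproduces V0=4.1245.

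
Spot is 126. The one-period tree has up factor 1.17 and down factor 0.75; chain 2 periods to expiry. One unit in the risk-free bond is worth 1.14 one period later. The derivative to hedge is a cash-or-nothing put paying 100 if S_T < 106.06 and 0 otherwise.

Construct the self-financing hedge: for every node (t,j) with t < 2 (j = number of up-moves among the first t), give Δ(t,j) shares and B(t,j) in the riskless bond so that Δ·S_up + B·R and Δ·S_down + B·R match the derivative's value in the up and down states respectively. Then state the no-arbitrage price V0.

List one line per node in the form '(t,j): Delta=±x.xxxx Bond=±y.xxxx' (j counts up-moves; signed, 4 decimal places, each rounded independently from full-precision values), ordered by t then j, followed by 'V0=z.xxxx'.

Risk-neutral probability p* = (R−d)/(u−d) = (1.14−0.75)/(1.17−0.75) = 0.9286.
At expiry t=2: V(2,0)=100.0000, V(2,1)=0.0000, V(2,2)=0.0000
  t=1,j=0: stock 94.5000 → up 110.5650 (V=0.0000), down 70.8750 (V=100.0000). Price 6.2657; hedge Δ=-2.5195, bond B=244.3609.
  t=1,j=1: stock 147.4200 → up 172.4814 (V=0.0000), down 110.5650 (V=0.0000). Price 0.0000; hedge Δ=0.0000, bond B=0.0000.
  t=0,j=0: stock 126.0000 → up 147.4200 (V=0.0000), down 94.5000 (V=6.2657). Price 0.3926; hedge Δ=-0.1184, bond B=15.3108.
The time-0 hedge costs 0.3926, which is the no-arbitrage price.

(0,0): Delta=-0.1184 Bond=15.3108
(1,0): Delta=-2.5195 Bond=244.3609
(1,1): Delta=0.0000 Bond=0.0000
V0=0.3926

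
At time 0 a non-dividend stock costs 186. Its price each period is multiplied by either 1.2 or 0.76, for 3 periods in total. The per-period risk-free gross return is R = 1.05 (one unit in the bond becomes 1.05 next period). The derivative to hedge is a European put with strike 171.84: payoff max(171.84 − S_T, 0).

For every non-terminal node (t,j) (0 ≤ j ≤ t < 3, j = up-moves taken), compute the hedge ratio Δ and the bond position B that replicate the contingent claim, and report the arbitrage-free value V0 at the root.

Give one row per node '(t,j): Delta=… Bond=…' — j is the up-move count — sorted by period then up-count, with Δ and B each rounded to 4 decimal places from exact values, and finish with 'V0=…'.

(0,0): Delta=-0.2746 Bond=62.6910
(1,0): Delta=-0.6799 Bond=123.1119
(1,1): Delta=-0.1419 Bond=36.1947
(2,0): Delta=-1.0000 Bond=163.6571
(2,1): Delta=-0.5750 Bond=111.4797
(2,2): Delta=0.0000 Bond=0.0000
V0=11.6067

Since d<R<u, set p* = (R−d)/(u−d) = 0.6591; price each node as the discounted p*-expectation of its children.
Payoff layer (t=3): V(3,0)=90.1905, V(3,1)=42.9197, V(3,2)=0.0000, V(3,3)=0.0000
(2,0): S=107.4336. Δ = (V_up−V_dn)/(S_up−S_dn) = (42.9197−90.1905)/(128.9203−81.6495) = -1.0000. V = [p*·42.9197 + (1−p*)·90.1905]/1.05 = 56.2235. B = V − Δ·S = 163.6571.
(2,1): S=169.6320. Δ = (V_up−V_dn)/(S_up−S_dn) = (0.0000−42.9197)/(203.5584−128.9203) = -0.5750. V = [p*·0.0000 + (1−p*)·42.9197]/1.05 = 13.9350. B = V − Δ·S = 111.4797.
(2,2): S=267.8400. Δ = (V_up−V_dn)/(S_up−S_dn) = (0.0000−0.0000)/(321.4080−203.5584) = 0.0000. V = [p*·0.0000 + (1−p*)·0.0000]/1.05 = 0.0000. B = V − Δ·S = 0.0000.
(1,0): S=141.3600. Δ = (V_up−V_dn)/(S_up−S_dn) = (13.9350−56.2235)/(169.6320−107.4336) = -0.6799. V = [p*·13.9350 + (1−p*)·56.2235]/1.05 = 27.0015. B = V − Δ·S = 123.1119.
(1,1): S=223.2000. Δ = (V_up−V_dn)/(S_up−S_dn) = (0.0000−13.9350)/(267.8400−169.6320) = -0.1419. V = [p*·0.0000 + (1−p*)·13.9350]/1.05 = 4.5243. B = V − Δ·S = 36.1947.
(0,0): S=186.0000. Δ = (V_up−V_dn)/(S_up−S_dn) = (4.5243−27.0015)/(223.2000−141.3600) = -0.2746. V = [p*·4.5243 + (1−p*)·27.0015]/1.05 = 11.6067. B = V − Δ·S = 62.6910.
Each (Δ,B) replicates both successor values, so the strategy is self-financing and V0 is arbitrage-free.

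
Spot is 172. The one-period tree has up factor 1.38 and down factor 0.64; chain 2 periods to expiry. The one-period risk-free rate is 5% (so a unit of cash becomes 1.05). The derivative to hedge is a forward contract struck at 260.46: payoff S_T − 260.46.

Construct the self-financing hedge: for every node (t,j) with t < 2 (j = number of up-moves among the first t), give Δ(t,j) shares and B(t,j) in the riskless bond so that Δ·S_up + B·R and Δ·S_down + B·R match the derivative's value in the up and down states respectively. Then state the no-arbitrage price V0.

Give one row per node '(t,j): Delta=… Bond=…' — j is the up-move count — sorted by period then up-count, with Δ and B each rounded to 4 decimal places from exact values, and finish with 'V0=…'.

No-arbitrage ⇒ martingale measure with p* = (R−d)/(u−d) = 0.5541.
At expiry t=2: V(2,0)=-190.0088, V(2,1)=-108.5496, V(2,2)=67.0968
  t=1,j=0: stock 110.0800 → up 151.9104 (V=-108.5496), down 70.4512 (V=-190.0088). Price -137.9771; hedge Δ=1.0000, bond B=-248.0571.
  t=1,j=1: stock 237.3600 → up 327.5568 (V=67.0968), down 151.9104 (V=-108.5496). Price -10.6971; hedge Δ=1.0000, bond B=-248.0571.
  t=0,j=0: stock 172.0000 → up 237.3600 (V=-10.6971), down 110.0800 (V=-137.9771). Price -64.2449; hedge Δ=1.0000, bond B=-236.2449.
Root portfolio cost Δ·172+B reproduces V0=-64.2449.

(0,0): Delta=1.0000 Bond=-236.2449
(1,0): Delta=1.0000 Bond=-248.0571
(1,1): Delta=1.0000 Bond=-248.0571
V0=-64.2449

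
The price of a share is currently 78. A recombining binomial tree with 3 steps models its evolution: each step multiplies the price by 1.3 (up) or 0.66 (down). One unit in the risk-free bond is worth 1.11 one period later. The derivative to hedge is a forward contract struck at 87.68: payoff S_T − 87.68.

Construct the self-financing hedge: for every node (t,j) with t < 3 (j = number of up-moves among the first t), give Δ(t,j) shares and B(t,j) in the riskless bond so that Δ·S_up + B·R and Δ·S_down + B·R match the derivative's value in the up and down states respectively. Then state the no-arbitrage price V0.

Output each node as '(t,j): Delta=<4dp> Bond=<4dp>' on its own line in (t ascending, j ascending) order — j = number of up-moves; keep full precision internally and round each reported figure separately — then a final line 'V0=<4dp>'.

(0,0): Delta=1.0000 Bond=-64.1109
(1,0): Delta=1.0000 Bond=-71.1631
(1,1): Delta=1.0000 Bond=-71.1631
(2,0): Delta=1.0000 Bond=-78.9910
(2,1): Delta=1.0000 Bond=-78.9910
(2,2): Delta=1.0000 Bond=-78.9910
V0=13.8891

Under the risk-neutral measure, an up-move has probability p* = (R−d)/(u−d) = 0.7031 and values discount at R = 1.11.
At expiry t=3: V(3,0)=-65.2553, V(3,1)=-43.5102, V(3,2)=-0.6788, V(3,3)=83.6860
Node (2,0) S=33.9768: V=(p*·-43.5102+(1−p*)·-65.2553)/1.11=-45.0142; Δ=(-43.5102−-65.2553)/(44.1698−22.4247)=1.0000; B=V−Δ·S=-78.9910
Node (2,1) S=66.9240: V=(p*·-0.6788+(1−p*)·-43.5102)/1.11=-12.0670; Δ=(-0.6788−-43.5102)/(87.0012−44.1698)=1.0000; B=V−Δ·S=-78.9910
Node (2,2) S=131.8200: V=(p*·83.6860+(1−p*)·-0.6788)/1.11=52.8290; Δ=(83.6860−-0.6788)/(171.3660−87.0012)=1.0000; B=V−Δ·S=-78.9910
Node (1,0) S=51.4800: V=(p*·-12.0670+(1−p*)·-45.0142)/1.11=-19.6831; Δ=(-12.0670−-45.0142)/(66.9240−33.9768)=1.0000; B=V−Δ·S=-71.1631
Node (1,1) S=101.4000: V=(p*·52.8290+(1−p*)·-12.0670)/1.11=30.2369; Δ=(52.8290−-12.0670)/(131.8200−66.9240)=1.0000; B=V−Δ·S=-71.1631
Node (0,0) S=78.0000: V=(p*·30.2369+(1−p*)·-19.6831)/1.11=13.8891; Δ=(30.2369−-19.6831)/(101.4000−51.4800)=1.0000; B=V−Δ·S=-64.1109
The time-0 hedge costs 13.8891, which is the no-arbitrage price.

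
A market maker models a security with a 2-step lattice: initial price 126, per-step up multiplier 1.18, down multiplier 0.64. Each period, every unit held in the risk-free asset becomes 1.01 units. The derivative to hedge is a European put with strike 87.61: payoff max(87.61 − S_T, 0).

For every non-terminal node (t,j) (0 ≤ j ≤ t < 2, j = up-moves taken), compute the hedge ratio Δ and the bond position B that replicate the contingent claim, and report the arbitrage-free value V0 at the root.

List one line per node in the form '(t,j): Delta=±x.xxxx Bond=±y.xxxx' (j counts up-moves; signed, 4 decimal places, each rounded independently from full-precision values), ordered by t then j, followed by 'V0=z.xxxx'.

The replicating-portfolio and risk-neutral prices coincide; use p* = (1.01−0.64)/(1.18−0.64) = 0.6852 for the latter.
At expiry t=2: V(2,0)=36.0004, V(2,1)=0.0000, V(2,2)=0.0000
  t=1,j=0: stock 80.6400 → up 95.1552 (V=0.0000), down 51.6096 (V=36.0004). Price 11.2212; hedge Δ=-0.8267, bond B=77.8887.
  t=1,j=1: stock 148.6800 → up 175.4424 (V=0.0000), down 95.1552 (V=0.0000). Price 0.0000; hedge Δ=0.0000, bond B=0.0000.
  t=0,j=0: stock 126.0000 → up 148.6800 (V=0.0000), down 80.6400 (V=11.2212). Price 3.4976; hedge Δ=-0.1649, bond B=24.2777.
Root portfolio cost Δ·126+B reproduces V0=3.4976.

(0,0): Delta=-0.1649 Bond=24.2777
(1,0): Delta=-0.8267 Bond=77.8887
(1,1): Delta=0.0000 Bond=0.0000
V0=3.4976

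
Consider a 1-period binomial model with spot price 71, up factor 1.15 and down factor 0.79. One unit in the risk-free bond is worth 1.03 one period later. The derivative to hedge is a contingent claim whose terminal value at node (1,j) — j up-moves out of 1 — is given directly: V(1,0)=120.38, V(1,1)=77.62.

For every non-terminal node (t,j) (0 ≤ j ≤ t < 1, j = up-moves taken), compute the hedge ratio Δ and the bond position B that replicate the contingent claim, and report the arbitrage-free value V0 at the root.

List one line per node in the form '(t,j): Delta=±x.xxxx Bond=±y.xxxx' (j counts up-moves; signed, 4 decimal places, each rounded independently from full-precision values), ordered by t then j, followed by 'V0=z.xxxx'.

The replicating-portfolio and risk-neutral prices coincide; use p* = (1.03−0.79)/(1.15−0.79) = 0.6667 for the latter.
Terminal values V(1,·): V(1,0)=120.3800, V(1,1)=77.6200
Node (0,0) S=71.0000: V=(p*·77.6200+(1−p*)·120.3800)/1.03=89.1974; Δ=(77.6200−120.3800)/(81.6500−56.0900)=-1.6729; B=V−Δ·S=207.9752
The time-0 hedge costs 89.1974, which is the no-arbitrage price.

(0,0): Delta=-1.6729 Bond=207.9752
V0=89.1974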